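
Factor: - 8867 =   -  8867^1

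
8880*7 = 62160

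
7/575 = 7/575 = 0.01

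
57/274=57/274 = 0.21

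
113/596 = 113/596 = 0.19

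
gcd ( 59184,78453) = 9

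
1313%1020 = 293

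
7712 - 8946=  - 1234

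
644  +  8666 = 9310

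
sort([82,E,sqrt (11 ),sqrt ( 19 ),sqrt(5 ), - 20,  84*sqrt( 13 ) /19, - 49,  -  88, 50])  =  [ - 88,  -  49, - 20, sqrt( 5),E,  sqrt( 11 ), sqrt( 19) , 84*sqrt( 13 )/19,  50, 82 ] 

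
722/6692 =361/3346 =0.11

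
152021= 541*281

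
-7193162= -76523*94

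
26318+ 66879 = 93197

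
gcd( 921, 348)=3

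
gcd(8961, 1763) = 1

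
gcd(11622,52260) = 78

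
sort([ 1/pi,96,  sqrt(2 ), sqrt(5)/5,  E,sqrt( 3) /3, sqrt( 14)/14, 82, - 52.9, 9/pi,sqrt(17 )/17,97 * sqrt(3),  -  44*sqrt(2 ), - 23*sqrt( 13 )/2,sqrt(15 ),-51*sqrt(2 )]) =[ - 51*sqrt(2 ), - 44 *sqrt( 2) , - 52.9,  -  23*sqrt(13) /2,sqrt( 17) /17,  sqrt( 14) /14,1/pi,sqrt( 5 ) /5,  sqrt(3) /3, sqrt( 2),  E,9/pi, sqrt(15), 82 , 96,97*sqrt( 3 ) ]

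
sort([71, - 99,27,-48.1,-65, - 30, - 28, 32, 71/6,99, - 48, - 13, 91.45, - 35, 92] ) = [ -99, - 65, - 48.1,-48, - 35, - 30, - 28, - 13,71/6 , 27,  32,71, 91.45,92, 99]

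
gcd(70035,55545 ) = 2415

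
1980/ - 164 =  - 495/41 = - 12.07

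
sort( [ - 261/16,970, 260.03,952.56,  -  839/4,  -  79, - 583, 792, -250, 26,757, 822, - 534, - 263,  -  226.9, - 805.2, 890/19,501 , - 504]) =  [ - 805.2, - 583,  -  534, - 504, - 263,-250, - 226.9,-839/4, - 79,-261/16, 26, 890/19, 260.03,501, 757, 792,822, 952.56,970]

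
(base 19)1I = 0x25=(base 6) 101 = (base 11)34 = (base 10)37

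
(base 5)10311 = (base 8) 1302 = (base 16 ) 2c2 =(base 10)706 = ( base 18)234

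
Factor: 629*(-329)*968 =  - 2^3*7^1*11^2*17^1*37^1*47^1=- 200318888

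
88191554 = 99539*886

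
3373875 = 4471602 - 1097727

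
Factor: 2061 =3^2*229^1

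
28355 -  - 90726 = 119081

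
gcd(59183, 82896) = 1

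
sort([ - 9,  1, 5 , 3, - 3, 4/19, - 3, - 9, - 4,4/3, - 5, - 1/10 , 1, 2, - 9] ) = [-9, - 9,- 9  , - 5, - 4,-3, - 3, - 1/10,  4/19,1,1, 4/3,2, 3, 5]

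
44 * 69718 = 3067592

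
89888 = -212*( - 424)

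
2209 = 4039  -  1830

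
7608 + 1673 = 9281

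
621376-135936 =485440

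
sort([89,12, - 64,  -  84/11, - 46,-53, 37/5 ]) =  [ - 64, - 53, - 46, - 84/11,37/5,12, 89]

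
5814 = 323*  18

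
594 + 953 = 1547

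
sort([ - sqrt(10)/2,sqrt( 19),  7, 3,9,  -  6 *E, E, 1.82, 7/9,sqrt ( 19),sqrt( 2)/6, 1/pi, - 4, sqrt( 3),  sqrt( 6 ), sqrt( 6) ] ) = [ -6*E, - 4,  -  sqrt( 10)/2, sqrt ( 2)/6, 1/pi , 7/9, sqrt( 3),1.82,sqrt ( 6), sqrt( 6 ),E, 3,sqrt( 19) , sqrt( 19), 7,9 ]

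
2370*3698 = 8764260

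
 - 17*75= - 1275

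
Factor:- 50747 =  - 31^1*1637^1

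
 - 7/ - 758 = 7/758 = 0.01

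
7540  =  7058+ 482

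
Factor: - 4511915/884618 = -2^(- 1)*5^1*7^( - 1)*103^1*179^ (-1 )*353^(  -  1)*8761^1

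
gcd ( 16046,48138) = 16046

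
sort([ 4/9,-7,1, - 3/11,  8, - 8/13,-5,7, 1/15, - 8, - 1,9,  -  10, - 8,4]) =[ - 10  , - 8, - 8, - 7, -5, - 1,-8/13,-3/11,1/15,4/9, 1,  4 , 7,8,9 ]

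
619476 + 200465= 819941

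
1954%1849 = 105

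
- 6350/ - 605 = 1270/121 = 10.50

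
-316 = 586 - 902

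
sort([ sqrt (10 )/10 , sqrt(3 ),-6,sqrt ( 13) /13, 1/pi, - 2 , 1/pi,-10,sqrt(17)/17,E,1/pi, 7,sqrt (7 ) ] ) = [ - 10, - 6,- 2,  sqrt(17) /17,sqrt( 13 ) /13, sqrt ( 10 ) /10,  1/pi, 1/pi, 1/pi,  sqrt ( 3),sqrt(7 ),E,7 ] 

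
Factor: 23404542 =2^1*3^1*7^1*19^1*139^1*211^1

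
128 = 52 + 76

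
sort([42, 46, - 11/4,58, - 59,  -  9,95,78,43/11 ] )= [-59,-9,-11/4,  43/11,42,  46,58 , 78,95] 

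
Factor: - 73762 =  - 2^1*13^1  *  2837^1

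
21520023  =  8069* 2667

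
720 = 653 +67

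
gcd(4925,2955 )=985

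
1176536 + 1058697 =2235233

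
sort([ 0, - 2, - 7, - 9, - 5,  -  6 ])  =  [ - 9 ,  -  7, - 6, - 5, - 2, 0]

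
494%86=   64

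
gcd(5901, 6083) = 7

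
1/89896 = 1/89896 = 0.00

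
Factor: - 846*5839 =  - 2^1*3^2*47^1*5839^1 = -4939794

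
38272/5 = 38272/5 = 7654.40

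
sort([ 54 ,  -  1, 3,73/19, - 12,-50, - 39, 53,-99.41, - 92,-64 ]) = [-99.41, - 92,  -  64,- 50, - 39, - 12, - 1, 3, 73/19, 53, 54]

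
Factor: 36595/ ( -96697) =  - 5^1*13^1* 563^1 *96697^( - 1 )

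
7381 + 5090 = 12471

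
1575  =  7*225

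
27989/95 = 27989/95 = 294.62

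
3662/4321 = 3662/4321 =0.85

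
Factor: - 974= -2^1* 487^1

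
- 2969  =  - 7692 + 4723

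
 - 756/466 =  - 378/233= -1.62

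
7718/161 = 7718/161 = 47.94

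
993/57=17  +  8/19 =17.42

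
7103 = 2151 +4952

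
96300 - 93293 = 3007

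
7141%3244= 653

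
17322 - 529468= - 512146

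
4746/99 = 47 + 31/33 = 47.94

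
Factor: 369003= 3^1*123001^1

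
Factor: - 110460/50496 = - 2^(-4 )*5^1*7^1 =- 35/16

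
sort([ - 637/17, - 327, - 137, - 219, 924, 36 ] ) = [ - 327, - 219, - 137, - 637/17, 36,924] 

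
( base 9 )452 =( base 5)2441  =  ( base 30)CB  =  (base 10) 371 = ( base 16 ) 173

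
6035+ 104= 6139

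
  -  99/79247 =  - 1 + 79148/79247 = - 0.00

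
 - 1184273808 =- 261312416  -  922961392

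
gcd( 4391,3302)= 1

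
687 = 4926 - 4239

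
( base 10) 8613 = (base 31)8TQ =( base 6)103513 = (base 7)34053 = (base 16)21a5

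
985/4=246+1/4 = 246.25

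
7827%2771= 2285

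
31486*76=2392936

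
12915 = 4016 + 8899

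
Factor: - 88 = - 2^3 * 11^1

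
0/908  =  0 = 0.00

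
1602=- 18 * ( - 89)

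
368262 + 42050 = 410312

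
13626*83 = 1130958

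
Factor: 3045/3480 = 7/8 = 2^ (-3) * 7^1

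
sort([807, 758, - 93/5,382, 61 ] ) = [ - 93/5,  61,382, 758,807]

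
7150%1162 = 178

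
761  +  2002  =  2763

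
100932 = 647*156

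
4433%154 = 121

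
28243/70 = 28243/70=   403.47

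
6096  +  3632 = 9728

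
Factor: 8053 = 8053^1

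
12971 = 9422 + 3549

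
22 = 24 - 2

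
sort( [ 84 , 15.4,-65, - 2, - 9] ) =[ - 65,  -  9, - 2,15.4 , 84] 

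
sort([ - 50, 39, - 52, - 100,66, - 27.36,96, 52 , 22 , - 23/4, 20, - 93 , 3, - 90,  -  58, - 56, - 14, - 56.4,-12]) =[ - 100, - 93,-90 , - 58  , -56.4, - 56, - 52,  -  50,  -  27.36 , - 14, - 12,-23/4, 3,  20,22 , 39 , 52, 66, 96 ] 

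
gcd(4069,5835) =1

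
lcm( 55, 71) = 3905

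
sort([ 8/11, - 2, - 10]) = [ - 10, - 2,8/11]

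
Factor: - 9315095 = - 5^1 * 739^1 * 2521^1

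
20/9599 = 20/9599 = 0.00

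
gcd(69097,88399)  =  1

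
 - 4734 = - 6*789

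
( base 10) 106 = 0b1101010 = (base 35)31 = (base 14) 78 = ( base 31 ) 3d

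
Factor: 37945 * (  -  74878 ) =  - 2^1 *5^1*29^1*1291^1 * 7589^1 = - 2841245710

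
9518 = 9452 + 66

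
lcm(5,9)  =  45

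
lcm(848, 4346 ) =34768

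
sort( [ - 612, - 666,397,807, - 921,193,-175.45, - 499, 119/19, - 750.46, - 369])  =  [ - 921, - 750.46, - 666, -612, - 499,  -  369, - 175.45,119/19,193, 397,807 ]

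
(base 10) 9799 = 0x2647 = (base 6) 113211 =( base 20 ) 149J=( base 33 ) 8wv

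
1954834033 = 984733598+970100435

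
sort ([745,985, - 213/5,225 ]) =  [ - 213/5,225, 745 , 985 ]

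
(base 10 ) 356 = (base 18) 11E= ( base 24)ek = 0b101100100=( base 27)D5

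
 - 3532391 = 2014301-5546692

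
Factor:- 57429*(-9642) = 2^1*3^5*709^1*1607^1= 553730418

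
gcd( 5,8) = 1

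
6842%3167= 508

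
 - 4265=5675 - 9940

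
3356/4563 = 3356/4563 = 0.74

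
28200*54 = 1522800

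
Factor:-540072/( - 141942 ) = 156/41= 2^2*3^1*13^1*41^( - 1 )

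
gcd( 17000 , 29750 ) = 4250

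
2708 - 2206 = 502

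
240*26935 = 6464400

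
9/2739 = 3/913 = 0.00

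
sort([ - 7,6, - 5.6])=[ - 7, - 5.6,6]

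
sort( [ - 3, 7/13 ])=[ - 3, 7/13 ]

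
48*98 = 4704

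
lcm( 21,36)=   252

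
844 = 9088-8244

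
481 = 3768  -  3287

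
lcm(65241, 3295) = 326205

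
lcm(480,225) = 7200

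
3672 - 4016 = -344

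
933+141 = 1074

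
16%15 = 1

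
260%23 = 7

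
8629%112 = 5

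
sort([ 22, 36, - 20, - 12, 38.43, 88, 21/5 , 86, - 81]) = [ - 81, - 20,  -  12, 21/5,22 , 36,38.43 , 86, 88 ] 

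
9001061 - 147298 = 8853763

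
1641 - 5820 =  - 4179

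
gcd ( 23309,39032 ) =1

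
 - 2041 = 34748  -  36789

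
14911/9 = 1656 + 7/9 = 1656.78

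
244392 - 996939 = -752547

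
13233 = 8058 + 5175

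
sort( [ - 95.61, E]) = [ - 95.61,  E]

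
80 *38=3040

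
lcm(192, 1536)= 1536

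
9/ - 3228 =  - 1+1073/1076 = -0.00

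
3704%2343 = 1361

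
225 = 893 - 668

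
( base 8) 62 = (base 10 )50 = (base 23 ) 24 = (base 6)122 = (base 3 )1212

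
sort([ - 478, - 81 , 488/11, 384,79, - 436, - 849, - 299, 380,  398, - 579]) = [ - 849, - 579 ,-478,- 436, - 299,-81, 488/11, 79,  380, 384,  398 ]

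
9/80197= 9/80197 = 0.00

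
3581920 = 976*3670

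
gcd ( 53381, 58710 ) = 1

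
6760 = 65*104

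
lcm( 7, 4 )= 28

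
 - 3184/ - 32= 199/2 = 99.50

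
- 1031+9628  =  8597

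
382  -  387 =  -  5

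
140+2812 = 2952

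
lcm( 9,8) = 72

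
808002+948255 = 1756257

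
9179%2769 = 872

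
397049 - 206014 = 191035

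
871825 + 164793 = 1036618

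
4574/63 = 72 + 38/63 = 72.60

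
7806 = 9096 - 1290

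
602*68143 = 41022086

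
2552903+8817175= 11370078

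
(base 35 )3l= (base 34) 3O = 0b1111110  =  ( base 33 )3R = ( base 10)126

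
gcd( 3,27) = 3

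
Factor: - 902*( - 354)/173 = 319308/173 = 2^2*3^1*11^1*41^1*59^1 * 173^(- 1 ) 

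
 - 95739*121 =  - 11584419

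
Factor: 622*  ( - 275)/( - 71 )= 2^1 *5^2 * 11^1 * 71^( - 1 )*311^1 =171050/71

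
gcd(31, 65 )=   1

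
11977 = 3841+8136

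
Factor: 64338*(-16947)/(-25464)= 181722681/4244 = 2^(-2) * 3^2 * 7^1*269^1*  1061^( - 1 )*10723^1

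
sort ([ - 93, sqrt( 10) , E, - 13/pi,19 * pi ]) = [ - 93, - 13/pi, E,sqrt( 10 ),19 * pi ] 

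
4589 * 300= 1376700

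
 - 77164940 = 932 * ( - 82795 )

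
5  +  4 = 9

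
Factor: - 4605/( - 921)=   5^1 = 5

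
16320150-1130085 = 15190065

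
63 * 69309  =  4366467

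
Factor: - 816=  - 2^4 * 3^1 * 17^1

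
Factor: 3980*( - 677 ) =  - 2694460 = -  2^2*5^1*199^1*677^1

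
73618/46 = 36809/23 = 1600.39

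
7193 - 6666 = 527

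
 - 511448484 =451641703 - 963090187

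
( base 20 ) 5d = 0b1110001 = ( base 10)113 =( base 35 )38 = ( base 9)135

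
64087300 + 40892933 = 104980233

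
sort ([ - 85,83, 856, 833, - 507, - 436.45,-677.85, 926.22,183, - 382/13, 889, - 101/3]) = [ - 677.85,  -  507, - 436.45  , - 85, - 101/3 ,-382/13 , 83,183 , 833,856, 889,926.22]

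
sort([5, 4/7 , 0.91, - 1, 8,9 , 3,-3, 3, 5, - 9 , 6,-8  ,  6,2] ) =[ - 9, - 8, - 3, - 1, 4/7, 0.91 , 2,3,3,5,  5, 6,6,  8, 9] 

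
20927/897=20927/897 = 23.33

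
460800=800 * 576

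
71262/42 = 1696 + 5/7 = 1696.71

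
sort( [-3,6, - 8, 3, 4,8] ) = [-8 , - 3 , 3,4,6,  8]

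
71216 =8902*8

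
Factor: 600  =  2^3*3^1 * 5^2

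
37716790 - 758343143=-720626353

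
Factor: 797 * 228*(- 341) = -61965156 = - 2^2*3^1*11^1*19^1*31^1*797^1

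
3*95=285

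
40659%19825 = 1009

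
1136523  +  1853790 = 2990313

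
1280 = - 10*( - 128 ) 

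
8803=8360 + 443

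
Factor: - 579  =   - 3^1* 193^1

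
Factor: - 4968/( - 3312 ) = 2^(  -  1 )*3^1 = 3/2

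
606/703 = 606/703 = 0.86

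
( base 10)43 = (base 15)2D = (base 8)53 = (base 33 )1A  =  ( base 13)34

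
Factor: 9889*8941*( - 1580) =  - 139699727420 = - 2^2*5^1 * 11^1*29^1*31^1*79^1*8941^1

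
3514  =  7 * 502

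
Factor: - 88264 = -2^3*11^1 * 17^1*59^1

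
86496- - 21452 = 107948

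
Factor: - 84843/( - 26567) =3^2*11^1*31^( - 1 ) =99/31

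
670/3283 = 10/49= 0.20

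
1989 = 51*39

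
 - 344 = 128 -472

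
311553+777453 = 1089006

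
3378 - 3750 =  - 372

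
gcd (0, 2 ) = 2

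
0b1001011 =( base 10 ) 75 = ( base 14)55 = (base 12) 63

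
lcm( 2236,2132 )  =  91676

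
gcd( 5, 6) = 1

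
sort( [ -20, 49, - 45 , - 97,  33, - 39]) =[-97, - 45,  -  39, - 20,33,49]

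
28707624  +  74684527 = 103392151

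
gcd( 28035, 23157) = 9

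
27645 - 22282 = 5363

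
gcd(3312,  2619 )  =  9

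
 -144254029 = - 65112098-79141931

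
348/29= 12= 12.00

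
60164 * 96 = 5775744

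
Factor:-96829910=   -  2^1*5^1*9682991^1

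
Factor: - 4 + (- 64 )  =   - 68 = -  2^2*17^1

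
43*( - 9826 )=-422518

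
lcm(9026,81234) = 81234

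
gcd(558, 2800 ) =2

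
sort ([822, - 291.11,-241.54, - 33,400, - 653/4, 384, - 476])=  [ - 476, - 291.11, - 241.54 , - 653/4, - 33, 384, 400 , 822]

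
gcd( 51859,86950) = 1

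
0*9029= 0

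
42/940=21/470 = 0.04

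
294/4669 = 42/667=0.06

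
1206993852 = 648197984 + 558795868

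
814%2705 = 814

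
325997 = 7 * 46571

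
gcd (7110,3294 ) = 18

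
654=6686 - 6032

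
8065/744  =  8065/744 = 10.84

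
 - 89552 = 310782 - 400334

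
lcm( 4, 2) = 4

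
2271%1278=993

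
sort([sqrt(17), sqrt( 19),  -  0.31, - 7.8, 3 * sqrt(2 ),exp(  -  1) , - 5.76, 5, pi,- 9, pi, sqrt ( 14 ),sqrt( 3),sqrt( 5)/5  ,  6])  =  [ - 9, - 7.8, - 5.76, - 0.31,exp( - 1), sqrt( 5 ) /5, sqrt( 3 ),  pi,  pi, sqrt( 14) , sqrt( 17),3*sqrt( 2 ), sqrt( 19 ),5, 6]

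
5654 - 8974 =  - 3320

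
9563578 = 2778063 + 6785515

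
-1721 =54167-55888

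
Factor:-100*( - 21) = 2100 = 2^2*3^1*5^2*7^1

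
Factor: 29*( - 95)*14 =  - 38570 = - 2^1*5^1*7^1*19^1 * 29^1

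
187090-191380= - 4290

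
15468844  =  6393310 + 9075534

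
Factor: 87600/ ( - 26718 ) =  - 200/61 = - 2^3*5^2 *61^( - 1 ) 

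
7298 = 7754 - 456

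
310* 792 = 245520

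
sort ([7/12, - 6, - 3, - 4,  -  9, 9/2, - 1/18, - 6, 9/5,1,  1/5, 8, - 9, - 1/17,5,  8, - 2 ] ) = [ - 9, - 9, - 6,  -  6, - 4, - 3, - 2, - 1/17,-1/18,1/5, 7/12, 1,9/5 , 9/2, 5,8, 8]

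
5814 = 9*646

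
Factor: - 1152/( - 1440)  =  4/5 = 2^2* 5^( - 1)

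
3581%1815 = 1766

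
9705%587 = 313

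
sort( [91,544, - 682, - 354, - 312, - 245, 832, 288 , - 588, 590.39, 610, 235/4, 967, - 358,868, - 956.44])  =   [ - 956.44, - 682, - 588, - 358, - 354, - 312,  -  245,235/4,  91 , 288, 544, 590.39 , 610,  832, 868,967] 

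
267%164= 103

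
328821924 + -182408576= 146413348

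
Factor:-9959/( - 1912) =2^( - 3 )*23^1*239^(  -  1)*433^1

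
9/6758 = 9/6758 = 0.00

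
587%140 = 27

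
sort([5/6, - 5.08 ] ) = [ - 5.08,5/6 ]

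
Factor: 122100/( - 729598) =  - 2^1*3^1*5^2*11^1*37^1 * 53^( - 1)*6883^ ( - 1) = - 61050/364799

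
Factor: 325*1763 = 5^2* 13^1*41^1 * 43^1 =572975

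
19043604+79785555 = 98829159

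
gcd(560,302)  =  2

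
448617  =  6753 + 441864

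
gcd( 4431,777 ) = 21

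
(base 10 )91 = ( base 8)133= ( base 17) 56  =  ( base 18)51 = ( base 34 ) 2N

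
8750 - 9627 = -877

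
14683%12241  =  2442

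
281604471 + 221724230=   503328701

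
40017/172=232+113/172 = 232.66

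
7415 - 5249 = 2166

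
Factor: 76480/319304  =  2^3 * 5^1*167^(-1) = 40/167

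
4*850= 3400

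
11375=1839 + 9536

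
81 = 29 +52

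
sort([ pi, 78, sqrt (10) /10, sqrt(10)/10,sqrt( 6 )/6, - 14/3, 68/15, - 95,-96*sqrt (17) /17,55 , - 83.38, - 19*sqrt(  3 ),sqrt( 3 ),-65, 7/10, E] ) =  [ - 95, -83.38 , - 65, -19*sqrt( 3 ), - 96*sqrt( 17 ) /17 , - 14/3,  sqrt( 10)/10, sqrt( 10)/10,sqrt(6) /6 , 7/10,sqrt(3), E,pi, 68/15,55,  78]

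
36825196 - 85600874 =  - 48775678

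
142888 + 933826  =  1076714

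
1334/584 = 2+ 83/292 = 2.28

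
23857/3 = 7952 + 1/3 = 7952.33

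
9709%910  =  609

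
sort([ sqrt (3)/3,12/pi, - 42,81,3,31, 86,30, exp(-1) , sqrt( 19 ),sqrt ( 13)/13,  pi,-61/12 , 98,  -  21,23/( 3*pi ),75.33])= [ - 42, - 21, - 61/12,sqrt(13 ) /13,exp( - 1),  sqrt( 3)/3,23/( 3*pi ), 3,pi,12/pi, sqrt( 19),  30,31,75.33 , 81,86, 98]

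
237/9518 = 237/9518  =  0.02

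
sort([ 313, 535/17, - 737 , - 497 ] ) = [-737, -497, 535/17, 313] 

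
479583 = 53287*9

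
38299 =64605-26306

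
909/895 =1+ 14/895 =1.02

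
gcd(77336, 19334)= 19334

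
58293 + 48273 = 106566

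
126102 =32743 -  - 93359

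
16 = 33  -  17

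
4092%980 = 172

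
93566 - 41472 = 52094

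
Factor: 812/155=2^2*5^( - 1)*7^1*29^1 * 31^( - 1) 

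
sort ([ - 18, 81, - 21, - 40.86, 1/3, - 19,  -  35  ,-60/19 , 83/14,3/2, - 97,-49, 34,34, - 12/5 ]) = [ - 97, - 49 ,-40.86, - 35,- 21, - 19, - 18, -60/19, - 12/5,1/3, 3/2, 83/14, 34,34,81] 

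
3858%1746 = 366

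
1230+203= 1433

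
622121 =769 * 809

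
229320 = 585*392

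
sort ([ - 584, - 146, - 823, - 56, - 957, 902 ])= [ - 957 , - 823, - 584, - 146, - 56,902 ]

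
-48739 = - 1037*47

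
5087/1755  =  2 + 1577/1755 = 2.90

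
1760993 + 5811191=7572184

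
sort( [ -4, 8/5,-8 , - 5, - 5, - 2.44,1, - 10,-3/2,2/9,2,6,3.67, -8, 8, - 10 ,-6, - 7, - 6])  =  [- 10,-10,-8, - 8, - 7, - 6, - 6, - 5 , - 5, - 4,  -  2.44, -3/2,2/9,1, 8/5, 2,3.67 , 6,8 ] 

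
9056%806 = 190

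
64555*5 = 322775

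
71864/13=5528 = 5528.00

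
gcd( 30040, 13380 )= 20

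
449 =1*449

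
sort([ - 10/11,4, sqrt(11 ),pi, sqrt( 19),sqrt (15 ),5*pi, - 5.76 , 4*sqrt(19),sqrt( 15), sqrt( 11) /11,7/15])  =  [ - 5.76, - 10/11,sqrt(11)/11, 7/15,pi,sqrt( 11 ), sqrt(15) , sqrt(15 ) , 4, sqrt ( 19), 5*pi,4*sqrt( 19 )]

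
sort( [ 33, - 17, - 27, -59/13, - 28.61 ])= [  -  28.61, - 27, - 17, - 59/13,  33 ] 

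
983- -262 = 1245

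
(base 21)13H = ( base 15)24b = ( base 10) 521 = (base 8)1011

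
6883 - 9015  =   - 2132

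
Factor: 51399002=2^1*25699501^1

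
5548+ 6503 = 12051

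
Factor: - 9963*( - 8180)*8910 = 726141299400 = 2^3 *3^9*5^2*11^1*41^1*409^1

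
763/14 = 109/2= 54.50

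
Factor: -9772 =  - 2^2*7^1*349^1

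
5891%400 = 291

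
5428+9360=14788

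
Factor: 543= 3^1*181^1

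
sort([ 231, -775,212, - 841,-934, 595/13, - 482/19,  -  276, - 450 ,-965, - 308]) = [ - 965 , - 934, - 841, - 775, - 450, -308, - 276,  -  482/19,595/13,212 , 231 ]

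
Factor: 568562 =2^1 * 67^1*4243^1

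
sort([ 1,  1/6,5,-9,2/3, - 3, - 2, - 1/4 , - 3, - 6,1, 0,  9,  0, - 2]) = [ - 9, - 6, - 3, - 3 , -2,  -  2,  -  1/4, 0, 0,  1/6,2/3, 1,  1,5,  9]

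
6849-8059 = -1210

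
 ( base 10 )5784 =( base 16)1698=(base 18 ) hf6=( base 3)21221020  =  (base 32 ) 5ko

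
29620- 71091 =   -  41471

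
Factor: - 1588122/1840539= - 2^1*3^1*17^(  -  1)*83^1*151^( - 1 )*239^( - 1 ) * 1063^1  =  - 529374/613513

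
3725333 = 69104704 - 65379371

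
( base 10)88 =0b1011000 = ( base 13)6A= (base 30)2s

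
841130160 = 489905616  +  351224544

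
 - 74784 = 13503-88287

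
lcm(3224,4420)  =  274040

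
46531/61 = 762 + 49/61 = 762.80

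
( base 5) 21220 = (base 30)1hp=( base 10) 1435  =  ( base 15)65A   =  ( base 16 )59B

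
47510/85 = 9502/17 = 558.94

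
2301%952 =397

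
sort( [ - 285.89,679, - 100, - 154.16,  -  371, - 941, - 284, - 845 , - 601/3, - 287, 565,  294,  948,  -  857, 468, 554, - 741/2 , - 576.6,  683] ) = [ - 941, - 857  , -845,-576.6, - 371, - 741/2,-287, -285.89 ,-284, - 601/3, - 154.16, - 100, 294,  468 , 554,565, 679,683, 948 ]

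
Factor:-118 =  - 2^1*59^1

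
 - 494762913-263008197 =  - 757771110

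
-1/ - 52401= 1/52401=   0.00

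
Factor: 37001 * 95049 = 3516908049 = 3^2*59^1*163^1*179^1*227^1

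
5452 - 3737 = 1715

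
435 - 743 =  - 308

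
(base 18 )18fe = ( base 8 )21004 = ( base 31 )91s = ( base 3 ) 102221112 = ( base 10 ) 8708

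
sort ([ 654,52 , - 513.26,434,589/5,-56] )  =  [ - 513.26,-56, 52, 589/5,434, 654]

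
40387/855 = 47 + 202/855  =  47.24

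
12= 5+7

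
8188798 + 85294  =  8274092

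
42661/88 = 484 + 69/88 = 484.78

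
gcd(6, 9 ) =3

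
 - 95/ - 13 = 7+4/13=7.31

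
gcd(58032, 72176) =208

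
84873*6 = 509238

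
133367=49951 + 83416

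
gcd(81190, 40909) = 1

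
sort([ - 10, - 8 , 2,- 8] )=[ - 10, - 8, - 8,2] 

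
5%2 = 1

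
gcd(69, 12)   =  3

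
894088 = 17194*52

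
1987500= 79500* 25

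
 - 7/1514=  - 7/1514 = -0.00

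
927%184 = 7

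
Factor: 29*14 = 2^1*7^1*29^1 = 406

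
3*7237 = 21711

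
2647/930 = 2 + 787/930 = 2.85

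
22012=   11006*2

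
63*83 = 5229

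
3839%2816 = 1023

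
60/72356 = 15/18089 = 0.00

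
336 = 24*14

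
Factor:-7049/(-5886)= 2^ ( - 1 )*  3^(  -  3)*7^1*19^1*53^1 * 109^( - 1 )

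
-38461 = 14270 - 52731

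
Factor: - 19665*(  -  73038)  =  1436292270 = 2^1*3^3*5^1*7^1*19^1* 23^1 * 37^1*47^1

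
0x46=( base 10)70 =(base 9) 77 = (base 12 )5a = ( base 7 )130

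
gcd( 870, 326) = 2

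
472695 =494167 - 21472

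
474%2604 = 474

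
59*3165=186735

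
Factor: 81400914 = 2^1*3^2*7^1*646039^1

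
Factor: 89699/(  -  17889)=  -3^(-1) * 19^1 * 67^ ( - 1)*89^( - 1)* 4721^1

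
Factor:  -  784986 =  - 2^1*3^1*41^1*3191^1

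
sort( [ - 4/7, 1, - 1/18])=[ - 4/7, - 1/18, 1 ] 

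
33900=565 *60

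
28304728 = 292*96934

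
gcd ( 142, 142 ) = 142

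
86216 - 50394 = 35822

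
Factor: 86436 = 2^2*3^2*7^4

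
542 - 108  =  434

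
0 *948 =0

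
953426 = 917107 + 36319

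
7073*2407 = 17024711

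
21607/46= 21607/46  =  469.72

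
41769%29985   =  11784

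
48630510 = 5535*8786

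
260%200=60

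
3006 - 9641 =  - 6635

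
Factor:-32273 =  - 59^1*547^1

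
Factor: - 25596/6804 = -79/21  =  - 3^( - 1)*7^(  -  1 )*79^1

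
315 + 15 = 330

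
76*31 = 2356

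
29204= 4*7301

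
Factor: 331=331^1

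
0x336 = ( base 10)822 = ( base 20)212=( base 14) 42A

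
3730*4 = 14920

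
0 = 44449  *0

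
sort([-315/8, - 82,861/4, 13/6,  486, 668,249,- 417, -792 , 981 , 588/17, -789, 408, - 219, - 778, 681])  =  [ -792, - 789, - 778 , -417,-219, - 82, - 315/8, 13/6, 588/17,861/4, 249,408, 486,  668,681,981]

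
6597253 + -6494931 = 102322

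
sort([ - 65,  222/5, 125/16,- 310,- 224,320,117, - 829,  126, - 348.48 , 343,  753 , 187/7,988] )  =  [ - 829, - 348.48, -310 ,  -  224, - 65,125/16,187/7, 222/5, 117, 126,320, 343 , 753 , 988 ] 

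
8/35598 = 4/17799= 0.00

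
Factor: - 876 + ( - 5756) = - 6632 = - 2^3*829^1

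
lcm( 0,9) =0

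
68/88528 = 17/22132 = 0.00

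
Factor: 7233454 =2^1 * 23^1*67^1*2347^1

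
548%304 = 244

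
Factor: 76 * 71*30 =161880 = 2^3*3^1* 5^1*19^1*71^1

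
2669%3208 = 2669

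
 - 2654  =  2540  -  5194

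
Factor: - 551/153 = - 3^(- 2 )*17^(  -  1)*19^1 *29^1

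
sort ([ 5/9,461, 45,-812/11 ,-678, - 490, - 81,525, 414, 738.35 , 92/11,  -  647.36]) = [-678, - 647.36, - 490, - 81, - 812/11 , 5/9,92/11, 45, 414,461,525,  738.35 ] 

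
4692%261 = 255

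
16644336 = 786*21176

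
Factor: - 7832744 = - 2^3*979093^1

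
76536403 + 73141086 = 149677489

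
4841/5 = 4841/5 =968.20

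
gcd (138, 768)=6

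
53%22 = 9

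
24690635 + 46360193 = 71050828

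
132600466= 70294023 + 62306443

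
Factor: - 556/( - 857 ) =2^2 * 139^1*857^(  -  1 ) 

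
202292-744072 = -541780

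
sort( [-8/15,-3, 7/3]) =[ - 3, - 8/15, 7/3]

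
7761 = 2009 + 5752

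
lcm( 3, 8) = 24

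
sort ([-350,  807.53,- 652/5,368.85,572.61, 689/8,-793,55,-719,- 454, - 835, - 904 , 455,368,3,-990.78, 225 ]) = [ - 990.78,  -  904, - 835, - 793,-719 , - 454 , - 350,-652/5, 3, 55,689/8, 225,368,368.85,455 , 572.61,807.53 ]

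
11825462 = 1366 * 8657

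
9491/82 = 115 + 61/82 =115.74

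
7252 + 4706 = 11958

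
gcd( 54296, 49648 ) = 8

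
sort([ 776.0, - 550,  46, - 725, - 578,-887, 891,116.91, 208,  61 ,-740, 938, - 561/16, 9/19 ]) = [ - 887,-740,  -  725, - 578, - 550, - 561/16, 9/19, 46 , 61, 116.91,208,776.0,891, 938] 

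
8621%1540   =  921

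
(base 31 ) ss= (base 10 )896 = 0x380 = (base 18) 2de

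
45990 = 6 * 7665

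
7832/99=79 + 1/9 = 79.11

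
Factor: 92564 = 2^2*73^1*317^1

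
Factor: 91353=3^1 * 37^1*823^1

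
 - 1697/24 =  -1697/24 = -70.71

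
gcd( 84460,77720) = 20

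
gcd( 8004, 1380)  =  276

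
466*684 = 318744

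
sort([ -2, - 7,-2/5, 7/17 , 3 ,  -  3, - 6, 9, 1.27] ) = [  -  7,  -  6,-3, - 2 , - 2/5, 7/17, 1.27 , 3, 9]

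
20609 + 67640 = 88249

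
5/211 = 5/211 =0.02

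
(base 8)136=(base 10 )94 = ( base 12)7a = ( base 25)3j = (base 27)3D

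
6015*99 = 595485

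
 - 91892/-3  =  91892/3= 30630.67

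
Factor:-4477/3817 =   -  407/347 = -11^1*37^1*347^(-1 )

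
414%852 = 414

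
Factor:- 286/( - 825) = 26/75 = 2^1*3^(- 1) * 5^( -2) * 13^1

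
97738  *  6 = 586428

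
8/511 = 8/511= 0.02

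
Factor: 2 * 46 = 92 = 2^2*23^1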